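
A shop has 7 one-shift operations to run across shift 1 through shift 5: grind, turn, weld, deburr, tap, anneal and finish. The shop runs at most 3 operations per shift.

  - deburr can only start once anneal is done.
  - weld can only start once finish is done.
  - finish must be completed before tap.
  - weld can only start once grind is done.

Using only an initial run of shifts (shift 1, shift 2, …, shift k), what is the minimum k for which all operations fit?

3

The precedence chain requires at least 2 distinct shifts.
With at most 3 per shift and 7 operations, at least 3 shifts are needed.
3 works (last occupied shift: shift 3): for example anneal=shift 1, weld=shift 2, grind=shift 1, finish=shift 1, tap=shift 2, deburr=shift 2, turn=shift 3.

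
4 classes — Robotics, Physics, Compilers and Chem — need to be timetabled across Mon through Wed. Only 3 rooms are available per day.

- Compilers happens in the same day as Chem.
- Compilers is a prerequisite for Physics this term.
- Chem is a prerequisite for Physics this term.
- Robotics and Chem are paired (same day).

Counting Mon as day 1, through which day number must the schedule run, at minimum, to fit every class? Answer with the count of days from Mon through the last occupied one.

The precedence chain requires at least 2 distinct days.
With at most 3 per day and 4 classes, at least 2 days are needed.
2 works (last occupied day: Tue): for example Physics in Tue, Chem in Mon, Compilers in Mon, Robotics in Mon.

2 days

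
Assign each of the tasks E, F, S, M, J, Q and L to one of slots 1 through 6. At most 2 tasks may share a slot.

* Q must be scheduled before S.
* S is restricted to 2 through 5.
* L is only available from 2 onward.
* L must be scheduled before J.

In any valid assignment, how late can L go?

5

L is available from 2; downstream work caps L at 5.
L at 5 is achievable: E in 1; F in 2; M in 3; S in 2; J in 6; L in 5; Q in 1.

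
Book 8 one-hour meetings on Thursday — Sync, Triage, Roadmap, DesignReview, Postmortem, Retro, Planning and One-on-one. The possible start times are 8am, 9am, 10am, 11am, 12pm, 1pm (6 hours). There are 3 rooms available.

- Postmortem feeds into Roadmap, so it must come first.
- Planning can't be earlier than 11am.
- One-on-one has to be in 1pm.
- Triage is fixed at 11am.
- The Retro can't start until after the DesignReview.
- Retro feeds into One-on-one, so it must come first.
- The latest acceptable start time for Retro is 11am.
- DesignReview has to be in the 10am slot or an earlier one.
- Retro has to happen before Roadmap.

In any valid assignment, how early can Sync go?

Sync at 8am is achievable: Planning=11am, DesignReview=8am, Postmortem=8am, Sync=8am, Roadmap=10am, Triage=11am, Retro=9am, One-on-one=1pm.

8am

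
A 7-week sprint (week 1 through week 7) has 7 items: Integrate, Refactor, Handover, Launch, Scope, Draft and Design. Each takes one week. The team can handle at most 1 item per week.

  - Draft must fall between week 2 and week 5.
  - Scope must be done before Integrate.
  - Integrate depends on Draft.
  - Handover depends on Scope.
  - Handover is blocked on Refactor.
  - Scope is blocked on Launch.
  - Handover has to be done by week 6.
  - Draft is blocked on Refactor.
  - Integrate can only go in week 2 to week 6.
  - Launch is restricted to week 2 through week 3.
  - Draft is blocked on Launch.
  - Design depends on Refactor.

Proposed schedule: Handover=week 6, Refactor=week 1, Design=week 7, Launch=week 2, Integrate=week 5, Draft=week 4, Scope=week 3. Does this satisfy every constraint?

Valid

Handover is blocked on Refactor — holds.
Integrate depends on Draft — holds.
Scope must be done before Integrate — holds.
Draft must fall between week 2 and week 5 — holds.
Launch is restricted to week 2 through week 3 — holds.
Draft is blocked on Launch — holds.
Design depends on Refactor — holds.
Integrate can only go in week 2 to week 6 — holds.
Handover has to be done by week 6 — holds.
Scope is blocked on Launch — holds.
The team can handle at most 1 item per week — holds.
Handover depends on Scope — holds.
Draft is blocked on Refactor — holds.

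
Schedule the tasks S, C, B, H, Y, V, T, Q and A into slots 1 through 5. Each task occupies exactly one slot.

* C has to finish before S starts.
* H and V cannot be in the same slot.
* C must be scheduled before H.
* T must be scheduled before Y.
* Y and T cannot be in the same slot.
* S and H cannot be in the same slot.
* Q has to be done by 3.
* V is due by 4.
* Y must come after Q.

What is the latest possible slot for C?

3

Downstream work caps C at 4.
C at 3 is achievable: B in 1, T in 1, H in 5, A in 1, Q in 1, V in 1, C in 3, S in 4, Y in 2.
Nothing later works — the conflict constraints rule out every slot after 3.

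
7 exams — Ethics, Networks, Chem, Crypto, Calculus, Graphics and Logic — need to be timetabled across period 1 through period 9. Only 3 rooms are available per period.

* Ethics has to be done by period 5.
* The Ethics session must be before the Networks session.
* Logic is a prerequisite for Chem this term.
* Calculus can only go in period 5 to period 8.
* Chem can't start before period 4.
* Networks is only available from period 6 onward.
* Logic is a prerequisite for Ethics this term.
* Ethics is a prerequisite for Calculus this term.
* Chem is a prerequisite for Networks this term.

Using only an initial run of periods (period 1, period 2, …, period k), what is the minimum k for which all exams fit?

The precedence chain requires at least 3 distinct periods.
With at most 3 per period and 7 exams, at least 3 periods are needed.
Networks can't be placed before period 6, so the schedule must run through at least period 6.
6 works (last occupied period: period 6): for example Graphics -> period 1, Crypto -> period 1, Chem -> period 4, Networks -> period 6, Ethics -> period 2, Logic -> period 1, Calculus -> period 5.

6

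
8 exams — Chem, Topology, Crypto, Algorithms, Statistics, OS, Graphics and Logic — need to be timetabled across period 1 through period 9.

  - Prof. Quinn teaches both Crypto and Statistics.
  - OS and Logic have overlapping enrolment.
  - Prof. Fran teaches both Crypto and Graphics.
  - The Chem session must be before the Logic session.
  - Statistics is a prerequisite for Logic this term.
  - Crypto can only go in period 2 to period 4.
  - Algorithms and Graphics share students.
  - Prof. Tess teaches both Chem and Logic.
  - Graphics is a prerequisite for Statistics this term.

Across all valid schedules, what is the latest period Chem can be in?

period 8

Downstream work caps Chem at period 8.
Chem at period 8 is achievable: OS in period 1; Crypto in period 2; Topology in period 1; Algorithms in period 2; Logic in period 9; Graphics in period 1; Chem in period 8; Statistics in period 3.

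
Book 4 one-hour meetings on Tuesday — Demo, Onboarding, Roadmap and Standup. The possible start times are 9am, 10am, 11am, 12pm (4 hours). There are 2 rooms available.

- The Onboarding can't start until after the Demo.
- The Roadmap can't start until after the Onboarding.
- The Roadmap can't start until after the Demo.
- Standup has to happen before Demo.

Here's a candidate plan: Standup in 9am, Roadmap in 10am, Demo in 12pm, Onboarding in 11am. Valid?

Invalid. The Roadmap can't start until after the Demo.

Standup has to happen before Demo — holds.
The Roadmap can't start until after the Demo — violated.
There are 2 rooms available — holds.
The Roadmap can't start until after the Onboarding — violated.
The Onboarding can't start until after the Demo — violated.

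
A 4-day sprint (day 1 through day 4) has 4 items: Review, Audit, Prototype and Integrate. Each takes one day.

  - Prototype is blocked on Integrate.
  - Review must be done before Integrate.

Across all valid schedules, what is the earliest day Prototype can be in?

day 3

Precedence pushes Prototype to at least day 3.
Prototype at day 3 is achievable: Audit=day 1; Prototype=day 3; Review=day 1; Integrate=day 2.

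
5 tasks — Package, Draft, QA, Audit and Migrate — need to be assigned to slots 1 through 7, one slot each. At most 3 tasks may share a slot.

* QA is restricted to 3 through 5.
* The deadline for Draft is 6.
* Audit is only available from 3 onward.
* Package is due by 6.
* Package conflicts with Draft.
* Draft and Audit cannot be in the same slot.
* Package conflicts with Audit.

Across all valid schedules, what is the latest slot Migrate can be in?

Migrate at 7 is achievable: QA -> 3; Migrate -> 7; Package -> 1; Audit -> 3; Draft -> 2.

7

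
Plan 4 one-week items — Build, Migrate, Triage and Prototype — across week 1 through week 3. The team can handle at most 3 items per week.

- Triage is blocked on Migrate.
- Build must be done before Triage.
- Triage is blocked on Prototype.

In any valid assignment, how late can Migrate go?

week 2

Downstream work caps Migrate at week 2.
Migrate at week 2 is achievable: Triage in week 3, Build in week 1, Prototype in week 1, Migrate in week 2.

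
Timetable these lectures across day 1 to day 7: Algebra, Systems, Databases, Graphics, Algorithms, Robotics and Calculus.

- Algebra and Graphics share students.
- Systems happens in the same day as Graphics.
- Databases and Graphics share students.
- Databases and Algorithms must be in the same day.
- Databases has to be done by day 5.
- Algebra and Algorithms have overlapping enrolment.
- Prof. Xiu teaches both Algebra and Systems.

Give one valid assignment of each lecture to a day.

Databases=day 1, Algebra=day 2, Calculus=day 1, Graphics=day 3, Algorithms=day 1, Robotics=day 1, Systems=day 3

Checking: Algebra(day 2) != Algorithms(day 1); Algebra(day 2) != Systems(day 3); Algebra(day 2) != Graphics(day 3); Databases(day 1) != Graphics(day 3); Databases = Algorithms = day 1; Systems = Graphics = day 3; Databases=day 1 in [day 1,day 5].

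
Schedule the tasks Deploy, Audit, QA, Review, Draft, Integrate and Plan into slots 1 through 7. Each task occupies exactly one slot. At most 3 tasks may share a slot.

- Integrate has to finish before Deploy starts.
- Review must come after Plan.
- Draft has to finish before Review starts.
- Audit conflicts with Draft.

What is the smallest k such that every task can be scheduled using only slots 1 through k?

3

The precedence chain requires at least 2 distinct slots.
With at most 3 per slot and 7 tasks, at least 3 slots are needed.
3 works (last occupied slot: 3): for example Plan=1; Deploy=2; Draft=1; Integrate=1; Audit=2; QA=3; Review=2.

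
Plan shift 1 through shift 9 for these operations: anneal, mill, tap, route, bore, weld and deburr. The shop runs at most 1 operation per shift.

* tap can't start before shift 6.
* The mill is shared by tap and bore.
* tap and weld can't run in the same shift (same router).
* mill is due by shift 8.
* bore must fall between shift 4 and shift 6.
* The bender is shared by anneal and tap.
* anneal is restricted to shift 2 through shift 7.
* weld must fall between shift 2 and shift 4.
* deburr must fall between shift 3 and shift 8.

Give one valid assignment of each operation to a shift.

weld -> shift 2; deburr -> shift 5; anneal -> shift 3; bore -> shift 4; mill -> shift 1; route -> shift 7; tap -> shift 6

Checking: tap(shift 6) != bore(shift 4); tap(shift 6) != weld(shift 2); anneal(shift 3) != tap(shift 6); mill=shift 1 in [shift 1,shift 8]; tap=shift 6 in [shift 6,shift 9]; anneal=shift 3 in [shift 2,shift 7]; bore=shift 4 in [shift 4,shift 6]; deburr=shift 5 in [shift 3,shift 8]; weld=shift 2 in [shift 2,shift 4]; max 1 per shift (cap 1).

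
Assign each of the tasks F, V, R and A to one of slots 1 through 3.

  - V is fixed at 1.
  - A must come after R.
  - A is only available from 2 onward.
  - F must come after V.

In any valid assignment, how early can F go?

2

Precedence pushes F to at least 2.
F at 2 is achievable: F in 2; V in 1; A in 2; R in 1.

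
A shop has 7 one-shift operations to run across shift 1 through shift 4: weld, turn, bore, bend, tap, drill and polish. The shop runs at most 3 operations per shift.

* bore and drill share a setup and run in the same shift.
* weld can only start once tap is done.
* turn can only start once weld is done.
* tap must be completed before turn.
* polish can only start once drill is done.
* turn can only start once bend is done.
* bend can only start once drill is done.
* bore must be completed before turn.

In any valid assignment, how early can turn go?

Precedence pushes turn to at least shift 3.
turn at shift 3 is achievable: weld=shift 2, bore=shift 1, bend=shift 2, tap=shift 1, polish=shift 2, turn=shift 3, drill=shift 1.

shift 3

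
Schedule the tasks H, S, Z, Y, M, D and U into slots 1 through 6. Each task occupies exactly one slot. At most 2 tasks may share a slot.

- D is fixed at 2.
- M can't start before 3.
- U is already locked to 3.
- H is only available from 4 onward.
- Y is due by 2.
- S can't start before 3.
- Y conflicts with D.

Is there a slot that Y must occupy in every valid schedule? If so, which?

1

Y's window is 1–2.
D is fixed at 2, and Y can't share a slot with D.
So Y must be 1.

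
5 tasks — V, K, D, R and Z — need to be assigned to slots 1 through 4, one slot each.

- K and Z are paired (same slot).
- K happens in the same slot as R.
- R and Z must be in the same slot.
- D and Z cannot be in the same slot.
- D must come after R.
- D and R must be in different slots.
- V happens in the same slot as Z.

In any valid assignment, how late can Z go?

Z must be in the same slot as R, which can't be after 3, so Z is at most 3.
Z at 3 is achievable: D in 4; Z in 3; R in 3; V in 3; K in 3.

3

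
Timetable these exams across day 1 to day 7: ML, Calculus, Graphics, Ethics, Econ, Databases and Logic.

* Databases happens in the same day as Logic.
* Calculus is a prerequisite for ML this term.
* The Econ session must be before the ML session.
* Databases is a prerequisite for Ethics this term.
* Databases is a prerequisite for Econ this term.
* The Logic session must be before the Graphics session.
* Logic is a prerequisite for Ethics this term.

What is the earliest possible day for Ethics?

day 2

Precedence pushes Ethics to at least day 2.
Ethics at day 2 is achievable: Calculus -> day 1; Graphics -> day 2; Ethics -> day 2; Logic -> day 1; Econ -> day 2; Databases -> day 1; ML -> day 3.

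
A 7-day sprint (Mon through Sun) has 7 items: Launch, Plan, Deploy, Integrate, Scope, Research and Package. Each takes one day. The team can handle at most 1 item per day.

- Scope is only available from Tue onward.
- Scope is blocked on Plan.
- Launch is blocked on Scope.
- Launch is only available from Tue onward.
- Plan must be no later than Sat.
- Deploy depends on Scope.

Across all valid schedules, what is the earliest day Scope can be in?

Scope is available from Tue; downstream work caps Scope at Sat.
Scope at Tue is achievable: Package=Sun; Launch=Wed; Scope=Tue; Integrate=Fri; Research=Sat; Deploy=Thu; Plan=Mon.

Tue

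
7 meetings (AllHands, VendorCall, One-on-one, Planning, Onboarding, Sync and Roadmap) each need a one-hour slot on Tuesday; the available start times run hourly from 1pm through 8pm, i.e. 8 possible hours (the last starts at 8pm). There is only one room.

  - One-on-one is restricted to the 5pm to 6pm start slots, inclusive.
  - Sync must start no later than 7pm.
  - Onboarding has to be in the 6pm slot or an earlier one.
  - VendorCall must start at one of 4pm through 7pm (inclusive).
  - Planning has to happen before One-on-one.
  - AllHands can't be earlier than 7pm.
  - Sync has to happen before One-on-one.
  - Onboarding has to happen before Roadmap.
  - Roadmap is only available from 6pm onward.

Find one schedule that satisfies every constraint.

AllHands=7pm; One-on-one=5pm; VendorCall=4pm; Sync=2pm; Roadmap=6pm; Onboarding=1pm; Planning=3pm

Checking: Onboarding(1pm) before Roadmap(6pm); Sync(2pm) before One-on-one(5pm); Planning(3pm) before One-on-one(5pm); AllHands=7pm in [7pm,8pm]; Roadmap=6pm in [6pm,8pm]; Sync=2pm in [1pm,7pm]; One-on-one=5pm in [5pm,6pm]; VendorCall=4pm in [4pm,7pm]; Onboarding=1pm in [1pm,6pm]; max 1 per hour (cap 1).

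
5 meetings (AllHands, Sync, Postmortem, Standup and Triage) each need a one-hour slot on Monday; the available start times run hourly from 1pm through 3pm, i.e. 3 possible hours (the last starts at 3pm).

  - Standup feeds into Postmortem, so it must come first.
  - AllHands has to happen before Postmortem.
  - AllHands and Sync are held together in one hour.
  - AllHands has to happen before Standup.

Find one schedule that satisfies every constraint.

Triage -> 1pm; Postmortem -> 3pm; Standup -> 2pm; AllHands -> 1pm; Sync -> 1pm

Checking: AllHands(1pm) before Postmortem(3pm); AllHands(1pm) before Standup(2pm); Standup(2pm) before Postmortem(3pm); AllHands = Sync = 1pm.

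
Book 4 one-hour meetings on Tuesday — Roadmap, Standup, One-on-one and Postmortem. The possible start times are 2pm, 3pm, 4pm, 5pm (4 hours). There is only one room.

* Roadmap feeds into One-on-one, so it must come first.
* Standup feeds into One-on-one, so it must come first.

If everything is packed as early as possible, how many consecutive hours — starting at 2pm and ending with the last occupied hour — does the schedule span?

4 hours

The precedence chain requires at least 2 distinct hours.
With at most 1 per hour and 4 meetings, at least 4 hours are needed.
4 works (last occupied hour: 5pm): for example Roadmap=2pm, One-on-one=4pm, Standup=3pm, Postmortem=5pm.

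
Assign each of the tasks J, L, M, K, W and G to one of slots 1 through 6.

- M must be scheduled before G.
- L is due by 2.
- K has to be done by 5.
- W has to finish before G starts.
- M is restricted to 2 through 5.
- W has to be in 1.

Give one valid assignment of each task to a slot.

W -> 1, K -> 1, M -> 2, L -> 1, J -> 1, G -> 3

Checking: M(2) before G(3); W(1) before G(3); K=1 in [1,5]; W=1 in [1,1]; L=1 in [1,2]; M=2 in [2,5].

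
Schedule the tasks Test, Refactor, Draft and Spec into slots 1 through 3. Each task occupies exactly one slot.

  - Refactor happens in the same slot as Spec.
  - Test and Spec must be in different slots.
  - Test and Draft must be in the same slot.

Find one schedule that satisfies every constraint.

Spec=2; Draft=1; Refactor=2; Test=1

Checking: Test(1) != Spec(2); Test = Draft = 1; Refactor = Spec = 2.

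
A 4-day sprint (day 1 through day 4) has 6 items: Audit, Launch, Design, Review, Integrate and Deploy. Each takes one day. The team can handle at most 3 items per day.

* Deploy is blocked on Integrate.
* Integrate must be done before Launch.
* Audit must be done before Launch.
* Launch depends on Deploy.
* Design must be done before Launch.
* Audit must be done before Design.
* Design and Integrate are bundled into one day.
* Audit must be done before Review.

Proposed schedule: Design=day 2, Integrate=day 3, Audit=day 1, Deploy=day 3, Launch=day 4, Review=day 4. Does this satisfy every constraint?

No. Design and Integrate are bundled into one day is not satisfied.

Design and Integrate are bundled into one day — violated.
Audit must be done before Launch — holds.
Launch depends on Deploy — holds.
Deploy is blocked on Integrate — violated.
The team can handle at most 3 items per day — holds.
Audit must be done before Design — holds.
Design must be done before Launch — holds.
Integrate must be done before Launch — holds.
Audit must be done before Review — holds.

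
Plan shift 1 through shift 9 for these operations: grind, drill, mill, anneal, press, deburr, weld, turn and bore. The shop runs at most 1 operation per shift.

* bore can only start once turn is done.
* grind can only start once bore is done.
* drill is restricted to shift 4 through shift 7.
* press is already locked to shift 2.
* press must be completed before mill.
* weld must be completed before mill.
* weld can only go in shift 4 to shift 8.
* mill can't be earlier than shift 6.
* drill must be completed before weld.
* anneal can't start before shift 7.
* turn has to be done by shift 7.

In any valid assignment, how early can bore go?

shift 3

Precedence pushes bore to at least shift 2; downstream work caps bore at shift 8.
bore at shift 3 is achievable: deburr=shift 9, weld=shift 5, turn=shift 1, bore=shift 3, press=shift 2, grind=shift 8, anneal=shift 7, drill=shift 4, mill=shift 6.
Nothing earlier works — the capacity limit rule out every shift before shift 3.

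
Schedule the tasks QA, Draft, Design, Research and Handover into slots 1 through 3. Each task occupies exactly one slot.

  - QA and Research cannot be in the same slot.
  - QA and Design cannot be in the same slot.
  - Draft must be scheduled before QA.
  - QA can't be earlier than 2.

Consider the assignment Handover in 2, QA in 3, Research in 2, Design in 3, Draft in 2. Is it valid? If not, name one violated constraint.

QA and Research cannot be in the same slot — holds.
QA and Design cannot be in the same slot — violated.
Draft must be scheduled before QA — holds.
QA can't be earlier than 2 — holds.

Invalid. QA and Design cannot be in the same slot.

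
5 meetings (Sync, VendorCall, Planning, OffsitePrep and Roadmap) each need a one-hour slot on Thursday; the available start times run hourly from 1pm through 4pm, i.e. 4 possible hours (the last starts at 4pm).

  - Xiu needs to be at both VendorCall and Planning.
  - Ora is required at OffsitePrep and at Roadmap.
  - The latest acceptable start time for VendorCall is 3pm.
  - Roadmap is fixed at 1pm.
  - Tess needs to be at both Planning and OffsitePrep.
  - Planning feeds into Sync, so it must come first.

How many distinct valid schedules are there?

30

Splitting on Sync: it can be 2pm (6), 3pm (10), 4pm (14). Listing each branch's schedules as (VendorCall, Planning, OffsitePrep, Roadmap):
Sync=2pm: (2pm,1pm,2pm,1pm) (2pm,1pm,3pm,1pm) (2pm,1pm,4pm,1pm) (3pm,1pm,2pm,1pm) (3pm,1pm,3pm,1pm) (3pm,1pm,4pm,1pm) — 6.
Sync=3pm: (1pm,2pm,3pm,1pm) (1pm,2pm,4pm,1pm) (2pm,1pm,2pm,1pm) (2pm,1pm,3pm,1pm) (2pm,1pm,4pm,1pm) (3pm,1pm,2pm,1pm) (3pm,1pm,3pm,1pm) (3pm,1pm,4pm,1pm) (3pm,2pm,3pm,1pm) (3pm,2pm,4pm,1pm) — 10.
Sync=4pm: (1pm,2pm,3pm,1pm) (1pm,2pm,4pm,1pm) (1pm,3pm,2pm,1pm) (1pm,3pm,4pm,1pm) (2pm,1pm,2pm,1pm) (2pm,1pm,3pm,1pm) (2pm,1pm,4pm,1pm) (2pm,3pm,2pm,1pm) (2pm,3pm,4pm,1pm) (3pm,1pm,2pm,1pm) (3pm,1pm,3pm,1pm) (3pm,1pm,4pm,1pm) (3pm,2pm,3pm,1pm) (3pm,2pm,4pm,1pm) — 14.
Summing: 6 + 10 + 14 = 30.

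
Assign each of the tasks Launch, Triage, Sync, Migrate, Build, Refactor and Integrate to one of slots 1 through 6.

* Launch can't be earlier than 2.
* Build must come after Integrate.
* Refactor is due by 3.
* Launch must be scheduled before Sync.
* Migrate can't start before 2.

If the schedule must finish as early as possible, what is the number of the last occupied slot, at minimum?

The precedence chain requires at least 2 distinct slots.
Propagating the time windows through the other constraints, Sync can't land before 3, so the schedule must run through at least slot 3.
3 works (last occupied slot: 3): for example Build in 2; Integrate in 1; Launch in 2; Migrate in 2; Refactor in 1; Sync in 3; Triage in 1.

3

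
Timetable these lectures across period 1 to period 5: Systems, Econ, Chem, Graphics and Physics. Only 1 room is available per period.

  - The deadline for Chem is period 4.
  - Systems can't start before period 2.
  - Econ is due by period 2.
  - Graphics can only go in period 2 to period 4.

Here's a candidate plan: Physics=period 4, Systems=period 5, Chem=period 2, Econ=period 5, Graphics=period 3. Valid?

No — it violates: Econ is due by period 2

Only 1 room is available per period — violated.
The deadline for Chem is period 4 — holds.
Graphics can only go in period 2 to period 4 — holds.
Systems can't start before period 2 — holds.
Econ is due by period 2 — violated.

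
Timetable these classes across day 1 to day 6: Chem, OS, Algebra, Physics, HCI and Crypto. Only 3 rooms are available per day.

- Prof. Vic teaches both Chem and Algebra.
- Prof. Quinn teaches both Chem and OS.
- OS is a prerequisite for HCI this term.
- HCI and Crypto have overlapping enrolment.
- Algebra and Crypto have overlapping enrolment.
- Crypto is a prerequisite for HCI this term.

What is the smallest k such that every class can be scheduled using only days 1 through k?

The precedence chain requires at least 2 distinct days.
With at most 3 per day and 6 classes, at least 2 days are needed.
Could 2 days be enough, i.e. nothing placed later than day 2? No: HCI must come after OS (at day 1 or later) → {day 2}; OS must come before HCI (at day 2 or earlier) → {day 1}; Crypto must come before HCI (at day 2 or earlier) → {day 1}; Chem can't share with OS (day 1) → {day 2}; Algebra can't share with Chem (day 2) → {day 1}; Crypto can't share with Algebra (day 1) → nothing is left.
So 2 days is not enough.
3 works (last occupied day: day 3): for example Chem in day 2; Physics in day 1; HCI in day 2; Algebra in day 3; OS in day 1; Crypto in day 1.

3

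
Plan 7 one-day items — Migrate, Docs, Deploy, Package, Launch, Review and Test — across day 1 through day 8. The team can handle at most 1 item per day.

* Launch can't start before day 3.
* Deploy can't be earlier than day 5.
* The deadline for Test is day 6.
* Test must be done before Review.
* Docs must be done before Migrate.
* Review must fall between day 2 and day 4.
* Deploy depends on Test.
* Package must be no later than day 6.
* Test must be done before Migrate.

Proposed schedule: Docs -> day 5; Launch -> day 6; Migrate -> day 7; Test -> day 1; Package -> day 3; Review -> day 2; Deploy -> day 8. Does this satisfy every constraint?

Test must be done before Review — holds.
Deploy can't be earlier than day 5 — holds.
Review must fall between day 2 and day 4 — holds.
The deadline for Test is day 6 — holds.
Package must be no later than day 6 — holds.
Deploy depends on Test — holds.
Test must be done before Migrate — holds.
The team can handle at most 1 item per day — holds.
Launch can't start before day 3 — holds.
Docs must be done before Migrate — holds.

Yes, all constraints hold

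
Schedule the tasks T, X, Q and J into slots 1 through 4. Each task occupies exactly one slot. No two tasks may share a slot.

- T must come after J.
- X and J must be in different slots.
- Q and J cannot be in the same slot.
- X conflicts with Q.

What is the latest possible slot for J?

Downstream work caps J at 3.
J at 3 is achievable: Q in 2; T in 4; J in 3; X in 1.

3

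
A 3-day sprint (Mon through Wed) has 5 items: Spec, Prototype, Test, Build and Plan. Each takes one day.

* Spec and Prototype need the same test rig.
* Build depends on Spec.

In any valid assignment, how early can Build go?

Tue

Precedence pushes Build to at least Tue.
Build at Tue is achievable: Test=Mon, Prototype=Tue, Spec=Mon, Build=Tue, Plan=Mon.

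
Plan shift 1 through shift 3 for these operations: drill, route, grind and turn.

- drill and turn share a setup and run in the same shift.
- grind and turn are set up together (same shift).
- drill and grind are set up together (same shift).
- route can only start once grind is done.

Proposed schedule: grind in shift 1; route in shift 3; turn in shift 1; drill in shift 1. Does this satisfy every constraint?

drill and turn share a setup and run in the same shift — holds.
route can only start once grind is done — holds.
grind and turn are set up together (same shift) — holds.
drill and grind are set up together (same shift) — holds.

Yes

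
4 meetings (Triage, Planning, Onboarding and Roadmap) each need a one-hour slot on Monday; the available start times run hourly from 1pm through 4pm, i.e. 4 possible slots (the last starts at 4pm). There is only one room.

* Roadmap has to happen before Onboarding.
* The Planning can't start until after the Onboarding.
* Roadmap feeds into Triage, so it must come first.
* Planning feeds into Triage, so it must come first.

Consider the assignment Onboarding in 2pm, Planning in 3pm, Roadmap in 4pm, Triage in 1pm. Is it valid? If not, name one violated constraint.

No — it violates: Roadmap feeds into Triage, so it must come first

Roadmap has to happen before Onboarding — violated.
Roadmap feeds into Triage, so it must come first — violated.
Planning feeds into Triage, so it must come first — violated.
The Planning can't start until after the Onboarding — holds.
There is only one room — holds.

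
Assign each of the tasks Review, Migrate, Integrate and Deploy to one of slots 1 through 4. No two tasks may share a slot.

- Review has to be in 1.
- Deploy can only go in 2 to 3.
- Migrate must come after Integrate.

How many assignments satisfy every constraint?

2

Enumerating: Deploy=2; Migrate=4; Review=1; Integrate=3 | Migrate -> 4; Integrate -> 2; Deploy -> 3; Review -> 1.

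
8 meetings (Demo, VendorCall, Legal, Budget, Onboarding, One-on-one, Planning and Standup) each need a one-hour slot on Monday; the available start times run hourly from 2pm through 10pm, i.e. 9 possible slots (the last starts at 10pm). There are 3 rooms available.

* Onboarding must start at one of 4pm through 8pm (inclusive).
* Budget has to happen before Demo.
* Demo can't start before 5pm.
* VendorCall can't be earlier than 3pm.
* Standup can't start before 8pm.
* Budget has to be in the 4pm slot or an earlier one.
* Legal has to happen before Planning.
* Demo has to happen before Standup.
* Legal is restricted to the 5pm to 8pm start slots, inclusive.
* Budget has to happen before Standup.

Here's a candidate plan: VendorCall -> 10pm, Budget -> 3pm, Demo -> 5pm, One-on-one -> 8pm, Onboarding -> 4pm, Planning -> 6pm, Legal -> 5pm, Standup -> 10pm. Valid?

Yes, all constraints hold

Onboarding must start at one of 4pm through 8pm (inclusive) — holds.
There are 3 rooms available — holds.
Budget has to happen before Standup — holds.
Legal has to happen before Planning — holds.
Budget has to happen before Demo — holds.
Standup can't start before 8pm — holds.
Budget has to be in the 4pm slot or an earlier one — holds.
Legal is restricted to the 5pm to 8pm start slots, inclusive — holds.
Demo has to happen before Standup — holds.
Demo can't start before 5pm — holds.
VendorCall can't be earlier than 3pm — holds.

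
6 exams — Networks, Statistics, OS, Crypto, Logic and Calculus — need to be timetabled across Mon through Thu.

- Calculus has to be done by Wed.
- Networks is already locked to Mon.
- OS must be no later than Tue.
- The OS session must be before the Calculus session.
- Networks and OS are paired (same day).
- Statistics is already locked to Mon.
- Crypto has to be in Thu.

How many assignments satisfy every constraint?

Splitting on Logic: it can be Mon (2), Tue (2), Wed (2), Thu (2). Listing each branch's schedules as (Networks, Statistics, OS, Crypto, Calculus):
Logic=Mon: (Mon,Mon,Mon,Thu,Tue) (Mon,Mon,Mon,Thu,Wed) — 2.
Logic=Tue: (Mon,Mon,Mon,Thu,Tue) (Mon,Mon,Mon,Thu,Wed) — 2.
Logic=Wed: (Mon,Mon,Mon,Thu,Tue) (Mon,Mon,Mon,Thu,Wed) — 2.
Logic=Thu: (Mon,Mon,Mon,Thu,Tue) (Mon,Mon,Mon,Thu,Wed) — 2.
Summing: 2 + 2 + 2 + 2 = 8.

8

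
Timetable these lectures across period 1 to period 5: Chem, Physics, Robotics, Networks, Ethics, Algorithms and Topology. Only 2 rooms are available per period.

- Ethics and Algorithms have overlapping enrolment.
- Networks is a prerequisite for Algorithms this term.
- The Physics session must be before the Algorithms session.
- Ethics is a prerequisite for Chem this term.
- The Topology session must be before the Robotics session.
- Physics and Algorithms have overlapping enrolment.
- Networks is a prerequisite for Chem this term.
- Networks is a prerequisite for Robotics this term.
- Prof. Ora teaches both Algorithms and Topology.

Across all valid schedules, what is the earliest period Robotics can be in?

period 2

Precedence pushes Robotics to at least period 2.
Robotics at period 2 is achievable: Robotics in period 2, Topology in period 1, Networks in period 1, Physics in period 3, Chem in period 3, Ethics in period 2, Algorithms in period 4.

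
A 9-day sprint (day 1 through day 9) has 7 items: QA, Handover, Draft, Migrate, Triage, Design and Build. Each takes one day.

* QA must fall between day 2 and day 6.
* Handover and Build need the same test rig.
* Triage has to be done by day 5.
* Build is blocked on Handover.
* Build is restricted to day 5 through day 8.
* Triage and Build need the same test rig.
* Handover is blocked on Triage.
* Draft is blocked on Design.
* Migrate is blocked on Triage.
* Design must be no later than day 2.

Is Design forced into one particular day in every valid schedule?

No

Design can be day 1 (e.g. QA -> day 2, Draft -> day 2, Build -> day 5, Design -> day 1, Migrate -> day 2, Triage -> day 1, Handover -> day 2) or day 2 (e.g. Triage in day 1, Handover in day 2, Design in day 2, Draft in day 3, Build in day 5, Migrate in day 2, QA in day 2).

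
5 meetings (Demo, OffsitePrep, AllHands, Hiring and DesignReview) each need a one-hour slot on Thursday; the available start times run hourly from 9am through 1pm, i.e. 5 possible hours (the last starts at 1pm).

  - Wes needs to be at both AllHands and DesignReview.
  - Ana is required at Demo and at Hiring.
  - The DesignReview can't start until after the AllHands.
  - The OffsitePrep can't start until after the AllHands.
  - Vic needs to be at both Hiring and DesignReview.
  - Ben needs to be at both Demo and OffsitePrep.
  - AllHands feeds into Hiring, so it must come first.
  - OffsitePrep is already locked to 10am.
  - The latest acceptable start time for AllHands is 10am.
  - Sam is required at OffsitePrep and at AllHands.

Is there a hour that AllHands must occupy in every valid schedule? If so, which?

9am

AllHands's window is 9am–10am.
OffsitePrep is fixed at 10am, and AllHands can't share a hour with OffsitePrep.
So AllHands must be 9am.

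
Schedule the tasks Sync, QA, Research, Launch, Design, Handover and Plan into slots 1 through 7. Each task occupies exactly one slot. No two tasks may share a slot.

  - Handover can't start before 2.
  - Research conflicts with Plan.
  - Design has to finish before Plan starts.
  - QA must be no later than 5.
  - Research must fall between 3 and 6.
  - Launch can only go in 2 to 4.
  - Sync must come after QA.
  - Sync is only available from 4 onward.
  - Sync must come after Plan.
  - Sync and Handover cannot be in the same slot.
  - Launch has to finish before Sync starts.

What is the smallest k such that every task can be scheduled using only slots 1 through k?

7 slots

The precedence chain requires at least 3 distinct slots.
With at most 1 per slot and 7 tasks, at least 7 slots are needed.
Sync can't be placed before 4, so the schedule must run through at least slot 4.
7 works (last occupied slot: 7): for example Plan -> 4; Handover -> 7; Design -> 3; Research -> 6; Sync -> 5; QA -> 1; Launch -> 2.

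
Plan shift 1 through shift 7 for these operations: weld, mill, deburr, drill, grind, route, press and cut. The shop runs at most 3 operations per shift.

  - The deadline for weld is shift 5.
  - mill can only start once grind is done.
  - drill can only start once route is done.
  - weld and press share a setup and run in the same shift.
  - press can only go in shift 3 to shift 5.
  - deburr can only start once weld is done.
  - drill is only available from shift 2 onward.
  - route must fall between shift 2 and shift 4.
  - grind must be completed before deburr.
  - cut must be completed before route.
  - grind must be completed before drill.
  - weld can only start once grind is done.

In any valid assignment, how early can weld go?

Weld must be in the same shift as press, which can't be before shift 3, so weld is at least shift 3; weld's own window allows nothing later than shift 5.
weld at shift 3 is achievable: deburr in shift 4; drill in shift 3; press in shift 3; weld in shift 3; cut in shift 1; mill in shift 2; route in shift 2; grind in shift 1.

shift 3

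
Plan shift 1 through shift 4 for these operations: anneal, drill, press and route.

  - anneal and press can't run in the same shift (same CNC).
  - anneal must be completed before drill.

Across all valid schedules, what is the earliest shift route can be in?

shift 1

route at shift 1 is achievable: anneal -> shift 1; drill -> shift 2; route -> shift 1; press -> shift 2.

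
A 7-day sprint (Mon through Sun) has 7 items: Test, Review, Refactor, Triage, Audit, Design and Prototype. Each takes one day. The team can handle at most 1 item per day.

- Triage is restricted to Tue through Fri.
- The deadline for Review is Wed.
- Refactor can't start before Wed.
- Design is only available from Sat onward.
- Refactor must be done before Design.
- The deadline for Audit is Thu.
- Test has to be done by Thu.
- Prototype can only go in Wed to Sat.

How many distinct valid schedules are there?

Splitting on Test: it can be Mon (14), Tue (12), Wed (10), Thu (12). Listing each branch's schedules as (Review, Refactor, Triage, Audit, Design, Prototype):
Test=Mon: (Tue,Wed,Fri,Thu,Sun,Sat) (Tue,Thu,Fri,Wed,Sun,Sat) (Tue,Fri,Wed,Thu,Sun,Sat) (Tue,Fri,Thu,Wed,Sun,Sat) (Tue,Sat,Wed,Thu,Sun,Fri) (Tue,Sat,Thu,Wed,Sun,Fri) (Tue,Sat,Fri,Wed,Sun,Thu) (Tue,Sat,Fri,Thu,Sun,Wed) (Wed,Thu,Fri,Tue,Sun,Sat) (Wed,Fri,Tue,Thu,Sun,Sat) (Wed,Fri,Thu,Tue,Sun,Sat) (Wed,Sat,Tue,Thu,Sun,Fri) (Wed,Sat,Thu,Tue,Sun,Fri) (Wed,Sat,Fri,Tue,Sun,Thu) — 14.
Test=Tue: (Mon,Wed,Fri,Thu,Sun,Sat) (Mon,Thu,Fri,Wed,Sun,Sat) (Mon,Fri,Wed,Thu,Sun,Sat) (Mon,Fri,Thu,Wed,Sun,Sat) (Mon,Sat,Wed,Thu,Sun,Fri) (Mon,Sat,Thu,Wed,Sun,Fri) (Mon,Sat,Fri,Wed,Sun,Thu) (Mon,Sat,Fri,Thu,Sun,Wed) (Wed,Thu,Fri,Mon,Sun,Sat) (Wed,Fri,Thu,Mon,Sun,Sat) (Wed,Sat,Thu,Mon,Sun,Fri) (Wed,Sat,Fri,Mon,Sun,Thu) — 12.
Test=Wed: (Mon,Thu,Fri,Tue,Sun,Sat) (Mon,Fri,Tue,Thu,Sun,Sat) (Mon,Fri,Thu,Tue,Sun,Sat) (Mon,Sat,Tue,Thu,Sun,Fri) (Mon,Sat,Thu,Tue,Sun,Fri) (Mon,Sat,Fri,Tue,Sun,Thu) (Tue,Thu,Fri,Mon,Sun,Sat) (Tue,Fri,Thu,Mon,Sun,Sat) (Tue,Sat,Thu,Mon,Sun,Fri) (Tue,Sat,Fri,Mon,Sun,Thu) — 10.
Test=Thu: (Mon,Wed,Fri,Tue,Sun,Sat) (Mon,Fri,Tue,Wed,Sun,Sat) (Mon,Fri,Wed,Tue,Sun,Sat) (Mon,Sat,Tue,Wed,Sun,Fri) (Mon,Sat,Wed,Tue,Sun,Fri) (Mon,Sat,Fri,Tue,Sun,Wed) (Tue,Wed,Fri,Mon,Sun,Sat) (Tue,Fri,Wed,Mon,Sun,Sat) (Tue,Sat,Wed,Mon,Sun,Fri) (Tue,Sat,Fri,Mon,Sun,Wed) (Wed,Fri,Tue,Mon,Sun,Sat) (Wed,Sat,Tue,Mon,Sun,Fri) — 12.
Summing: 14 + 12 + 10 + 12 = 48.

48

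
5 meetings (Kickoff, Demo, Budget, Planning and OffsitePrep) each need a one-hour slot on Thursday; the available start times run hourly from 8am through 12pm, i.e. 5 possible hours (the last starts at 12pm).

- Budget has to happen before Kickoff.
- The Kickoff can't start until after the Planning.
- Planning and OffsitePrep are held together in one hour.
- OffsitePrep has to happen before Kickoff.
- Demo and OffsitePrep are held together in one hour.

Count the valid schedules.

30

Splitting on Kickoff: it can be 9am (1), 10am (4), 11am (9), 12pm (16). Listing each branch's schedules as (Demo, Budget, Planning, OffsitePrep):
Kickoff=9am: (8am,8am,8am,8am) — 1.
Kickoff=10am: (8am,8am,8am,8am) (8am,9am,8am,8am) (9am,8am,9am,9am) (9am,9am,9am,9am) — 4.
Kickoff=11am: (8am,8am,8am,8am) (8am,9am,8am,8am) (8am,10am,8am,8am) (9am,8am,9am,9am) (9am,9am,9am,9am) (9am,10am,9am,9am) (10am,8am,10am,10am) (10am,9am,10am,10am) (10am,10am,10am,10am) — 9.
Kickoff=12pm: (8am,8am,8am,8am) (8am,9am,8am,8am) (8am,10am,8am,8am) (8am,11am,8am,8am) (9am,8am,9am,9am) (9am,9am,9am,9am) (9am,10am,9am,9am) (9am,11am,9am,9am) (10am,8am,10am,10am) (10am,9am,10am,10am) (10am,10am,10am,10am) (10am,11am,10am,10am) (11am,8am,11am,11am) (11am,9am,11am,11am) (11am,10am,11am,11am) (11am,11am,11am,11am) — 16.
Summing: 1 + 4 + 9 + 16 = 30.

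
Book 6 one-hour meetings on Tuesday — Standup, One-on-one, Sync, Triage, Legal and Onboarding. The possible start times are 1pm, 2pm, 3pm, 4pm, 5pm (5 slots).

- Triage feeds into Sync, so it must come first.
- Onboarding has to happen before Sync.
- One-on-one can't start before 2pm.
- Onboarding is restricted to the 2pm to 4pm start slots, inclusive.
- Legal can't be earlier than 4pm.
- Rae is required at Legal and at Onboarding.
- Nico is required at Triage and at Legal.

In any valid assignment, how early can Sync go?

3pm

Precedence pushes Sync to at least 3pm.
Sync at 3pm is achievable: One-on-one -> 2pm, Legal -> 4pm, Standup -> 1pm, Onboarding -> 2pm, Triage -> 1pm, Sync -> 3pm.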